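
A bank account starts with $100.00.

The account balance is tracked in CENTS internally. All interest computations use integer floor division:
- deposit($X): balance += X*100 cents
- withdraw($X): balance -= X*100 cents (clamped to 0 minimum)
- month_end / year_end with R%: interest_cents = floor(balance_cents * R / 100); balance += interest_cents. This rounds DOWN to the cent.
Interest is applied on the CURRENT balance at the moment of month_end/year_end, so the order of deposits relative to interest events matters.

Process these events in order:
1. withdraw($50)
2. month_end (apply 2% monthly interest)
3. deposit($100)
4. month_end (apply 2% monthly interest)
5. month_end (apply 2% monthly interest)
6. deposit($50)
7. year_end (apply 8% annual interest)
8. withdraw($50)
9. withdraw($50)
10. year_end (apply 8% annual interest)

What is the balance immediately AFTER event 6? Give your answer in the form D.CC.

After 1 (withdraw($50)): balance=$50.00 total_interest=$0.00
After 2 (month_end (apply 2% monthly interest)): balance=$51.00 total_interest=$1.00
After 3 (deposit($100)): balance=$151.00 total_interest=$1.00
After 4 (month_end (apply 2% monthly interest)): balance=$154.02 total_interest=$4.02
After 5 (month_end (apply 2% monthly interest)): balance=$157.10 total_interest=$7.10
After 6 (deposit($50)): balance=$207.10 total_interest=$7.10

Answer: 207.10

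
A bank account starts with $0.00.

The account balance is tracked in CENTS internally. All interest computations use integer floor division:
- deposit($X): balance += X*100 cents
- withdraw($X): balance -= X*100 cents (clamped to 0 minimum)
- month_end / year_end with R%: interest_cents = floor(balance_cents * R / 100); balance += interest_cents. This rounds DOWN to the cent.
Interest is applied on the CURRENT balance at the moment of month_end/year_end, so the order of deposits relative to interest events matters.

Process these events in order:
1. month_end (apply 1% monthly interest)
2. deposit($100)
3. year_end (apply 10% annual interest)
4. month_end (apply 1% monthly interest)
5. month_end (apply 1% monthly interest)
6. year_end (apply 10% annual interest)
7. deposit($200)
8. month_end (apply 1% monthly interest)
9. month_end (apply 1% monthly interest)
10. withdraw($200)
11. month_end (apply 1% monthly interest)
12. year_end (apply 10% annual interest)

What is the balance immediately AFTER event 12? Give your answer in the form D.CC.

Answer: 144.33

Derivation:
After 1 (month_end (apply 1% monthly interest)): balance=$0.00 total_interest=$0.00
After 2 (deposit($100)): balance=$100.00 total_interest=$0.00
After 3 (year_end (apply 10% annual interest)): balance=$110.00 total_interest=$10.00
After 4 (month_end (apply 1% monthly interest)): balance=$111.10 total_interest=$11.10
After 5 (month_end (apply 1% monthly interest)): balance=$112.21 total_interest=$12.21
After 6 (year_end (apply 10% annual interest)): balance=$123.43 total_interest=$23.43
After 7 (deposit($200)): balance=$323.43 total_interest=$23.43
After 8 (month_end (apply 1% monthly interest)): balance=$326.66 total_interest=$26.66
After 9 (month_end (apply 1% monthly interest)): balance=$329.92 total_interest=$29.92
After 10 (withdraw($200)): balance=$129.92 total_interest=$29.92
After 11 (month_end (apply 1% monthly interest)): balance=$131.21 total_interest=$31.21
After 12 (year_end (apply 10% annual interest)): balance=$144.33 total_interest=$44.33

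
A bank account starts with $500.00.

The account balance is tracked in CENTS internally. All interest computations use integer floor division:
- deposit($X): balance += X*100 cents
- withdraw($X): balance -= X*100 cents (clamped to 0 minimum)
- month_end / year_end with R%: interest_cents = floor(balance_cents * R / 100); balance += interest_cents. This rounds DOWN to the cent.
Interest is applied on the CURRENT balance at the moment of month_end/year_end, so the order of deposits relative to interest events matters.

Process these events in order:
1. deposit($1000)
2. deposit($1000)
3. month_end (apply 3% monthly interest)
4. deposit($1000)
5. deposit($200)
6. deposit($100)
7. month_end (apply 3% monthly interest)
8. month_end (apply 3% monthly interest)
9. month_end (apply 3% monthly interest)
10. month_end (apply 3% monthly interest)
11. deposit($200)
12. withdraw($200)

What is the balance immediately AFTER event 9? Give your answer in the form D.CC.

After 1 (deposit($1000)): balance=$1500.00 total_interest=$0.00
After 2 (deposit($1000)): balance=$2500.00 total_interest=$0.00
After 3 (month_end (apply 3% monthly interest)): balance=$2575.00 total_interest=$75.00
After 4 (deposit($1000)): balance=$3575.00 total_interest=$75.00
After 5 (deposit($200)): balance=$3775.00 total_interest=$75.00
After 6 (deposit($100)): balance=$3875.00 total_interest=$75.00
After 7 (month_end (apply 3% monthly interest)): balance=$3991.25 total_interest=$191.25
After 8 (month_end (apply 3% monthly interest)): balance=$4110.98 total_interest=$310.98
After 9 (month_end (apply 3% monthly interest)): balance=$4234.30 total_interest=$434.30

Answer: 4234.30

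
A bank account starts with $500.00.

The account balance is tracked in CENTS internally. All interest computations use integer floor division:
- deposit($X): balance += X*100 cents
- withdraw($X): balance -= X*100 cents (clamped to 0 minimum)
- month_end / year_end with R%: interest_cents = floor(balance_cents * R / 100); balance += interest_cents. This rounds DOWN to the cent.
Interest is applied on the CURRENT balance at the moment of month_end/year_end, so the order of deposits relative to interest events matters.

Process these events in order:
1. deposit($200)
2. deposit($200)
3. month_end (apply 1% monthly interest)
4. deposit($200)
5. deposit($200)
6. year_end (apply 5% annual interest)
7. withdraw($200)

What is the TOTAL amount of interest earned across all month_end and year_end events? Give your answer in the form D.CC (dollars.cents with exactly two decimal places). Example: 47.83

After 1 (deposit($200)): balance=$700.00 total_interest=$0.00
After 2 (deposit($200)): balance=$900.00 total_interest=$0.00
After 3 (month_end (apply 1% monthly interest)): balance=$909.00 total_interest=$9.00
After 4 (deposit($200)): balance=$1109.00 total_interest=$9.00
After 5 (deposit($200)): balance=$1309.00 total_interest=$9.00
After 6 (year_end (apply 5% annual interest)): balance=$1374.45 total_interest=$74.45
After 7 (withdraw($200)): balance=$1174.45 total_interest=$74.45

Answer: 74.45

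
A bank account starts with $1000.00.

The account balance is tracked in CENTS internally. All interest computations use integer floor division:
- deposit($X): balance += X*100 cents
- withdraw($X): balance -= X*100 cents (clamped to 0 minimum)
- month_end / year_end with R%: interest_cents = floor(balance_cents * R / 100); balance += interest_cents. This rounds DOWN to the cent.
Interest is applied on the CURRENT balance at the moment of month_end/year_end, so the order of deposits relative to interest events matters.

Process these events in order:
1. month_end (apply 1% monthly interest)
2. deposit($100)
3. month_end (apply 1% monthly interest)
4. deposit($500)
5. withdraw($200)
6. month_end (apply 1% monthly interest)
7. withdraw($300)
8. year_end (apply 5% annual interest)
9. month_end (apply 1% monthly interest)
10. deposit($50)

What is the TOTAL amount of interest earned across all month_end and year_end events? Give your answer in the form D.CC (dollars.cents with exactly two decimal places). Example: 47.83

After 1 (month_end (apply 1% monthly interest)): balance=$1010.00 total_interest=$10.00
After 2 (deposit($100)): balance=$1110.00 total_interest=$10.00
After 3 (month_end (apply 1% monthly interest)): balance=$1121.10 total_interest=$21.10
After 4 (deposit($500)): balance=$1621.10 total_interest=$21.10
After 5 (withdraw($200)): balance=$1421.10 total_interest=$21.10
After 6 (month_end (apply 1% monthly interest)): balance=$1435.31 total_interest=$35.31
After 7 (withdraw($300)): balance=$1135.31 total_interest=$35.31
After 8 (year_end (apply 5% annual interest)): balance=$1192.07 total_interest=$92.07
After 9 (month_end (apply 1% monthly interest)): balance=$1203.99 total_interest=$103.99
After 10 (deposit($50)): balance=$1253.99 total_interest=$103.99

Answer: 103.99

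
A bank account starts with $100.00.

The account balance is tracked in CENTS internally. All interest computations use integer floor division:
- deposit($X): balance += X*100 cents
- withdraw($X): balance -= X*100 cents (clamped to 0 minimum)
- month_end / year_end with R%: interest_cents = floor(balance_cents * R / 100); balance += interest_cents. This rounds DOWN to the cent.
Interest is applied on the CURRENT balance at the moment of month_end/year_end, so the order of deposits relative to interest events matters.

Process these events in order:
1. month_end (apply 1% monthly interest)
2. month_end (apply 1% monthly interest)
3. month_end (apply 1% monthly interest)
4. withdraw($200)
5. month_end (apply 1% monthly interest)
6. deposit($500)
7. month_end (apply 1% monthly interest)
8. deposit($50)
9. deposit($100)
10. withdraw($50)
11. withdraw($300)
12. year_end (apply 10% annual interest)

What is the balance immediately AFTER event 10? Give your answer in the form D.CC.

After 1 (month_end (apply 1% monthly interest)): balance=$101.00 total_interest=$1.00
After 2 (month_end (apply 1% monthly interest)): balance=$102.01 total_interest=$2.01
After 3 (month_end (apply 1% monthly interest)): balance=$103.03 total_interest=$3.03
After 4 (withdraw($200)): balance=$0.00 total_interest=$3.03
After 5 (month_end (apply 1% monthly interest)): balance=$0.00 total_interest=$3.03
After 6 (deposit($500)): balance=$500.00 total_interest=$3.03
After 7 (month_end (apply 1% monthly interest)): balance=$505.00 total_interest=$8.03
After 8 (deposit($50)): balance=$555.00 total_interest=$8.03
After 9 (deposit($100)): balance=$655.00 total_interest=$8.03
After 10 (withdraw($50)): balance=$605.00 total_interest=$8.03

Answer: 605.00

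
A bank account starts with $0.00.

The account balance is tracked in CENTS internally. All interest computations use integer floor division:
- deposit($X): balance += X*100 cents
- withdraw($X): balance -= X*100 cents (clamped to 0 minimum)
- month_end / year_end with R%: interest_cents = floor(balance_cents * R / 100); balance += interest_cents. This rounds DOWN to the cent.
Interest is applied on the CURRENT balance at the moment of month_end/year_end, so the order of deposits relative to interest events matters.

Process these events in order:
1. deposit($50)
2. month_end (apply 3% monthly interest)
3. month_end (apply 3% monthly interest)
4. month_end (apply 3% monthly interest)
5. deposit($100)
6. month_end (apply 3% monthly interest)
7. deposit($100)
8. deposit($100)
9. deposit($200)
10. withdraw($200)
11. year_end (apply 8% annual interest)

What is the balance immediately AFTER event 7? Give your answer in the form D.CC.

Answer: 259.26

Derivation:
After 1 (deposit($50)): balance=$50.00 total_interest=$0.00
After 2 (month_end (apply 3% monthly interest)): balance=$51.50 total_interest=$1.50
After 3 (month_end (apply 3% monthly interest)): balance=$53.04 total_interest=$3.04
After 4 (month_end (apply 3% monthly interest)): balance=$54.63 total_interest=$4.63
After 5 (deposit($100)): balance=$154.63 total_interest=$4.63
After 6 (month_end (apply 3% monthly interest)): balance=$159.26 total_interest=$9.26
After 7 (deposit($100)): balance=$259.26 total_interest=$9.26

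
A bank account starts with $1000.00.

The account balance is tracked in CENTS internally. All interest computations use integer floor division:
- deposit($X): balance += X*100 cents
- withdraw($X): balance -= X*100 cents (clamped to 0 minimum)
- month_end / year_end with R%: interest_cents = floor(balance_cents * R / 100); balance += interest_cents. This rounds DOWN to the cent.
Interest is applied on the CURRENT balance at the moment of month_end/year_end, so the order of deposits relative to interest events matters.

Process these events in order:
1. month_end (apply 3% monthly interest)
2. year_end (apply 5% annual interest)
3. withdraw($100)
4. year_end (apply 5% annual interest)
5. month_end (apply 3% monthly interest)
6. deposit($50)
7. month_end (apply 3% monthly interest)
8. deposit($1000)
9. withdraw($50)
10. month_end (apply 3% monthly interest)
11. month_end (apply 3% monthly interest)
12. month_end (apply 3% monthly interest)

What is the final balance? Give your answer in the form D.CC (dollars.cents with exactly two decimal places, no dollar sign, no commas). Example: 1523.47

Answer: 2289.05

Derivation:
After 1 (month_end (apply 3% monthly interest)): balance=$1030.00 total_interest=$30.00
After 2 (year_end (apply 5% annual interest)): balance=$1081.50 total_interest=$81.50
After 3 (withdraw($100)): balance=$981.50 total_interest=$81.50
After 4 (year_end (apply 5% annual interest)): balance=$1030.57 total_interest=$130.57
After 5 (month_end (apply 3% monthly interest)): balance=$1061.48 total_interest=$161.48
After 6 (deposit($50)): balance=$1111.48 total_interest=$161.48
After 7 (month_end (apply 3% monthly interest)): balance=$1144.82 total_interest=$194.82
After 8 (deposit($1000)): balance=$2144.82 total_interest=$194.82
After 9 (withdraw($50)): balance=$2094.82 total_interest=$194.82
After 10 (month_end (apply 3% monthly interest)): balance=$2157.66 total_interest=$257.66
After 11 (month_end (apply 3% monthly interest)): balance=$2222.38 total_interest=$322.38
After 12 (month_end (apply 3% monthly interest)): balance=$2289.05 total_interest=$389.05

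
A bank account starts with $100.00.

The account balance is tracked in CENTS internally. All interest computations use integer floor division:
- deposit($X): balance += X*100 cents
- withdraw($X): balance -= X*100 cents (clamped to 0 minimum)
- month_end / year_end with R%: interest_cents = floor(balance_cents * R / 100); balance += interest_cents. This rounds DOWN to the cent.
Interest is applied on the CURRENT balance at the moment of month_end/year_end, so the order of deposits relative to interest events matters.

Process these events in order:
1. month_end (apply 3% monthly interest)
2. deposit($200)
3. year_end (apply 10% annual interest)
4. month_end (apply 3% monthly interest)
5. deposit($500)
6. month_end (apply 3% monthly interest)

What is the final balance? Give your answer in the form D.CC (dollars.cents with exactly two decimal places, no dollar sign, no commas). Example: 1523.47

After 1 (month_end (apply 3% monthly interest)): balance=$103.00 total_interest=$3.00
After 2 (deposit($200)): balance=$303.00 total_interest=$3.00
After 3 (year_end (apply 10% annual interest)): balance=$333.30 total_interest=$33.30
After 4 (month_end (apply 3% monthly interest)): balance=$343.29 total_interest=$43.29
After 5 (deposit($500)): balance=$843.29 total_interest=$43.29
After 6 (month_end (apply 3% monthly interest)): balance=$868.58 total_interest=$68.58

Answer: 868.58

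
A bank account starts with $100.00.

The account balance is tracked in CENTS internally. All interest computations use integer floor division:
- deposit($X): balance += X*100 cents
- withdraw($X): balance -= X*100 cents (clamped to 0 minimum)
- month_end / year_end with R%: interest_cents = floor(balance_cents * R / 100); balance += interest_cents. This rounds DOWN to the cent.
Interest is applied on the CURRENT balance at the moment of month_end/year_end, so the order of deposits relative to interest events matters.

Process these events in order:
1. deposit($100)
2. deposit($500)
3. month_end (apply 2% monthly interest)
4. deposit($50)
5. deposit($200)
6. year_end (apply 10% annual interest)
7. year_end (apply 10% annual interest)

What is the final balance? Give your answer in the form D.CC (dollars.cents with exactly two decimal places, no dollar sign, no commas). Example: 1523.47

After 1 (deposit($100)): balance=$200.00 total_interest=$0.00
After 2 (deposit($500)): balance=$700.00 total_interest=$0.00
After 3 (month_end (apply 2% monthly interest)): balance=$714.00 total_interest=$14.00
After 4 (deposit($50)): balance=$764.00 total_interest=$14.00
After 5 (deposit($200)): balance=$964.00 total_interest=$14.00
After 6 (year_end (apply 10% annual interest)): balance=$1060.40 total_interest=$110.40
After 7 (year_end (apply 10% annual interest)): balance=$1166.44 total_interest=$216.44

Answer: 1166.44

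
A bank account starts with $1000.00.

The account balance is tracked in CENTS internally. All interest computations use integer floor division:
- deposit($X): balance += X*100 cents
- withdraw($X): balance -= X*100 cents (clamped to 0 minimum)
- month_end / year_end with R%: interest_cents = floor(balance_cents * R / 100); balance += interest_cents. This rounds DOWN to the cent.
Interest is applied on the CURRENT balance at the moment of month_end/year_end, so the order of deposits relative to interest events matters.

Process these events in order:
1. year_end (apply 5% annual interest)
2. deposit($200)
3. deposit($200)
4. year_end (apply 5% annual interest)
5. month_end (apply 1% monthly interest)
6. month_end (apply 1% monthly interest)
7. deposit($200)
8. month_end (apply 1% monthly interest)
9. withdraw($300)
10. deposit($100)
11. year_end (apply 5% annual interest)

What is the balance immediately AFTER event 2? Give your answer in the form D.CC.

Answer: 1250.00

Derivation:
After 1 (year_end (apply 5% annual interest)): balance=$1050.00 total_interest=$50.00
After 2 (deposit($200)): balance=$1250.00 total_interest=$50.00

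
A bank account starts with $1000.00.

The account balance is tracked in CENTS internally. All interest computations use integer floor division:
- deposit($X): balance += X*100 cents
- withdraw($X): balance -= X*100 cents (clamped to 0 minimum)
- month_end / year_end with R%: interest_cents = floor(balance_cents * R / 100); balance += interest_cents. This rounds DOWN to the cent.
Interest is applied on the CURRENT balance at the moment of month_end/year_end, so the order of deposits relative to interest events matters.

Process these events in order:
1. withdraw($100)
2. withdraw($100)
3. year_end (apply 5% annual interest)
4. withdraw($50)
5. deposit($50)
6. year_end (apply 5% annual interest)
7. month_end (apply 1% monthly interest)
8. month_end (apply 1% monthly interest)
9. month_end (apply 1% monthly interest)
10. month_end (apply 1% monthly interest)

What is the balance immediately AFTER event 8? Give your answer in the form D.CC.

After 1 (withdraw($100)): balance=$900.00 total_interest=$0.00
After 2 (withdraw($100)): balance=$800.00 total_interest=$0.00
After 3 (year_end (apply 5% annual interest)): balance=$840.00 total_interest=$40.00
After 4 (withdraw($50)): balance=$790.00 total_interest=$40.00
After 5 (deposit($50)): balance=$840.00 total_interest=$40.00
After 6 (year_end (apply 5% annual interest)): balance=$882.00 total_interest=$82.00
After 7 (month_end (apply 1% monthly interest)): balance=$890.82 total_interest=$90.82
After 8 (month_end (apply 1% monthly interest)): balance=$899.72 total_interest=$99.72

Answer: 899.72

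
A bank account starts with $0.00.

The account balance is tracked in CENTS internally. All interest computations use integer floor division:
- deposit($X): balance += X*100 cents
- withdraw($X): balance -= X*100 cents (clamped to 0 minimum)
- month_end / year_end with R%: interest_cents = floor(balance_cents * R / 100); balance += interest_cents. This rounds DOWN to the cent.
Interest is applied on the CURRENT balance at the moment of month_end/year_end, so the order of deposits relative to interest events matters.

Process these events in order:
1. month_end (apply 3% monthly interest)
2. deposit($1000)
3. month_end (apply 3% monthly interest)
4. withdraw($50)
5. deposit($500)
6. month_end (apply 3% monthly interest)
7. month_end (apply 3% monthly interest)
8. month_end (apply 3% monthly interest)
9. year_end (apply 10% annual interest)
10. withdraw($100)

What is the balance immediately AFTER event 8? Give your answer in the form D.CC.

Answer: 1617.23

Derivation:
After 1 (month_end (apply 3% monthly interest)): balance=$0.00 total_interest=$0.00
After 2 (deposit($1000)): balance=$1000.00 total_interest=$0.00
After 3 (month_end (apply 3% monthly interest)): balance=$1030.00 total_interest=$30.00
After 4 (withdraw($50)): balance=$980.00 total_interest=$30.00
After 5 (deposit($500)): balance=$1480.00 total_interest=$30.00
After 6 (month_end (apply 3% monthly interest)): balance=$1524.40 total_interest=$74.40
After 7 (month_end (apply 3% monthly interest)): balance=$1570.13 total_interest=$120.13
After 8 (month_end (apply 3% monthly interest)): balance=$1617.23 total_interest=$167.23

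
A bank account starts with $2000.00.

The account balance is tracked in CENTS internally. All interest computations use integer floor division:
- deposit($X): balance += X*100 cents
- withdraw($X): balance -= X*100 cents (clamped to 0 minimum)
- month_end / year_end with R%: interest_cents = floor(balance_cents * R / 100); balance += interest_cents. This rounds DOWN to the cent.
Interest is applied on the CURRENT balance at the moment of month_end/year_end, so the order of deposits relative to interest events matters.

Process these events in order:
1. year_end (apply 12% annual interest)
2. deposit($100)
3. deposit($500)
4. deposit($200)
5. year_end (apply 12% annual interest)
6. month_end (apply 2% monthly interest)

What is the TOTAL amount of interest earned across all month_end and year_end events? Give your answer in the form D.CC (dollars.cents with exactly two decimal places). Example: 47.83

Answer: 672.89

Derivation:
After 1 (year_end (apply 12% annual interest)): balance=$2240.00 total_interest=$240.00
After 2 (deposit($100)): balance=$2340.00 total_interest=$240.00
After 3 (deposit($500)): balance=$2840.00 total_interest=$240.00
After 4 (deposit($200)): balance=$3040.00 total_interest=$240.00
After 5 (year_end (apply 12% annual interest)): balance=$3404.80 total_interest=$604.80
After 6 (month_end (apply 2% monthly interest)): balance=$3472.89 total_interest=$672.89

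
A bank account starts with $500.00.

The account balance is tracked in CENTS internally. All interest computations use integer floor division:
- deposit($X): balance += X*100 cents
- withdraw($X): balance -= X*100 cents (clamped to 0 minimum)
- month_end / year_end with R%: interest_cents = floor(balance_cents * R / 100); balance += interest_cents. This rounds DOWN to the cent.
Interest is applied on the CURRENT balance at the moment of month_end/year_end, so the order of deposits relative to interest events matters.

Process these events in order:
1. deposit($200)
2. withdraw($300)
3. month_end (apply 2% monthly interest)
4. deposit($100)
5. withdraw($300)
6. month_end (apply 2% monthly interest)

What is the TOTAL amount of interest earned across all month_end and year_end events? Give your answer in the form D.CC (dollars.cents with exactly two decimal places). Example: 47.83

Answer: 12.16

Derivation:
After 1 (deposit($200)): balance=$700.00 total_interest=$0.00
After 2 (withdraw($300)): balance=$400.00 total_interest=$0.00
After 3 (month_end (apply 2% monthly interest)): balance=$408.00 total_interest=$8.00
After 4 (deposit($100)): balance=$508.00 total_interest=$8.00
After 5 (withdraw($300)): balance=$208.00 total_interest=$8.00
After 6 (month_end (apply 2% monthly interest)): balance=$212.16 total_interest=$12.16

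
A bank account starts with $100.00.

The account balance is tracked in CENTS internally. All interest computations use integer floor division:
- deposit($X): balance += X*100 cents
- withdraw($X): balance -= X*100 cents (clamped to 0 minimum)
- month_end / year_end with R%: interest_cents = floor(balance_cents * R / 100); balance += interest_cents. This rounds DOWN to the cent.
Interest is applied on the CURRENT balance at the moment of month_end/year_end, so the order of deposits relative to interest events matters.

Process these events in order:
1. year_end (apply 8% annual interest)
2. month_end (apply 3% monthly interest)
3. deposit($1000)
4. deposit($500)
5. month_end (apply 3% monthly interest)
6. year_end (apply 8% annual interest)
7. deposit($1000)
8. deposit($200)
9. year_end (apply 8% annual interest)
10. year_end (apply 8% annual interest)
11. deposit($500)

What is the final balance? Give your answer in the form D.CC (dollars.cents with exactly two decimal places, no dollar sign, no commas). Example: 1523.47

After 1 (year_end (apply 8% annual interest)): balance=$108.00 total_interest=$8.00
After 2 (month_end (apply 3% monthly interest)): balance=$111.24 total_interest=$11.24
After 3 (deposit($1000)): balance=$1111.24 total_interest=$11.24
After 4 (deposit($500)): balance=$1611.24 total_interest=$11.24
After 5 (month_end (apply 3% monthly interest)): balance=$1659.57 total_interest=$59.57
After 6 (year_end (apply 8% annual interest)): balance=$1792.33 total_interest=$192.33
After 7 (deposit($1000)): balance=$2792.33 total_interest=$192.33
After 8 (deposit($200)): balance=$2992.33 total_interest=$192.33
After 9 (year_end (apply 8% annual interest)): balance=$3231.71 total_interest=$431.71
After 10 (year_end (apply 8% annual interest)): balance=$3490.24 total_interest=$690.24
After 11 (deposit($500)): balance=$3990.24 total_interest=$690.24

Answer: 3990.24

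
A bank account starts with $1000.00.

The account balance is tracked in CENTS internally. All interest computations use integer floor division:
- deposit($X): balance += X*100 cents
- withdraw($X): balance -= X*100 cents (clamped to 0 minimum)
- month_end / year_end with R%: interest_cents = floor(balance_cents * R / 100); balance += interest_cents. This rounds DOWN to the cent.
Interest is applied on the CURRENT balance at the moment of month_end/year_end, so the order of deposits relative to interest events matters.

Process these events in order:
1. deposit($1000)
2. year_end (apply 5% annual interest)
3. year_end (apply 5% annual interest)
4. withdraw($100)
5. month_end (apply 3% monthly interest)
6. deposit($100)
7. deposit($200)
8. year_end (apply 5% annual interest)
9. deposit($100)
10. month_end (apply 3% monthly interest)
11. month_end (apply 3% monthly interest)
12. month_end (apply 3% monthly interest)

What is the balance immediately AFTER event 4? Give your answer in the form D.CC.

After 1 (deposit($1000)): balance=$2000.00 total_interest=$0.00
After 2 (year_end (apply 5% annual interest)): balance=$2100.00 total_interest=$100.00
After 3 (year_end (apply 5% annual interest)): balance=$2205.00 total_interest=$205.00
After 4 (withdraw($100)): balance=$2105.00 total_interest=$205.00

Answer: 2105.00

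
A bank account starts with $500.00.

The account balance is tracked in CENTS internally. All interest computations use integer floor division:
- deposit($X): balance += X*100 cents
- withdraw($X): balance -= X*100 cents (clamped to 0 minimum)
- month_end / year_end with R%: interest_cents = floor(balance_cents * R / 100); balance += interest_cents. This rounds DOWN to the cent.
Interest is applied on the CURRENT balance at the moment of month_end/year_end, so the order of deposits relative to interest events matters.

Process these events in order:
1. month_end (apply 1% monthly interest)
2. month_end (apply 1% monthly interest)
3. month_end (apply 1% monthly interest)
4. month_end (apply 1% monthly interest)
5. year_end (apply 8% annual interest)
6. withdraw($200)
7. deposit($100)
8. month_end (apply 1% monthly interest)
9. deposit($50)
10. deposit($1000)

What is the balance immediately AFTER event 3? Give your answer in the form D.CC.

Answer: 515.15

Derivation:
After 1 (month_end (apply 1% monthly interest)): balance=$505.00 total_interest=$5.00
After 2 (month_end (apply 1% monthly interest)): balance=$510.05 total_interest=$10.05
After 3 (month_end (apply 1% monthly interest)): balance=$515.15 total_interest=$15.15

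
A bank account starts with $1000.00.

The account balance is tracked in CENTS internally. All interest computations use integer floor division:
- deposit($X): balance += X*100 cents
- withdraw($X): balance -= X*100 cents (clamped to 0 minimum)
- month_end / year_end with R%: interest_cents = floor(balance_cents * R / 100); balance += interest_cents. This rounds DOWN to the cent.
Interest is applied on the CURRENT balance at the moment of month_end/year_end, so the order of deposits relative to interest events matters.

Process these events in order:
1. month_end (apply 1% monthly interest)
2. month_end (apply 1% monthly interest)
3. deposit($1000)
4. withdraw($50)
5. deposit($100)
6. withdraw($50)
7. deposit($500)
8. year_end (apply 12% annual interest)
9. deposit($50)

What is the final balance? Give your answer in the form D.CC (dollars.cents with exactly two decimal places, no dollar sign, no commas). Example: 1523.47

After 1 (month_end (apply 1% monthly interest)): balance=$1010.00 total_interest=$10.00
After 2 (month_end (apply 1% monthly interest)): balance=$1020.10 total_interest=$20.10
After 3 (deposit($1000)): balance=$2020.10 total_interest=$20.10
After 4 (withdraw($50)): balance=$1970.10 total_interest=$20.10
After 5 (deposit($100)): balance=$2070.10 total_interest=$20.10
After 6 (withdraw($50)): balance=$2020.10 total_interest=$20.10
After 7 (deposit($500)): balance=$2520.10 total_interest=$20.10
After 8 (year_end (apply 12% annual interest)): balance=$2822.51 total_interest=$322.51
After 9 (deposit($50)): balance=$2872.51 total_interest=$322.51

Answer: 2872.51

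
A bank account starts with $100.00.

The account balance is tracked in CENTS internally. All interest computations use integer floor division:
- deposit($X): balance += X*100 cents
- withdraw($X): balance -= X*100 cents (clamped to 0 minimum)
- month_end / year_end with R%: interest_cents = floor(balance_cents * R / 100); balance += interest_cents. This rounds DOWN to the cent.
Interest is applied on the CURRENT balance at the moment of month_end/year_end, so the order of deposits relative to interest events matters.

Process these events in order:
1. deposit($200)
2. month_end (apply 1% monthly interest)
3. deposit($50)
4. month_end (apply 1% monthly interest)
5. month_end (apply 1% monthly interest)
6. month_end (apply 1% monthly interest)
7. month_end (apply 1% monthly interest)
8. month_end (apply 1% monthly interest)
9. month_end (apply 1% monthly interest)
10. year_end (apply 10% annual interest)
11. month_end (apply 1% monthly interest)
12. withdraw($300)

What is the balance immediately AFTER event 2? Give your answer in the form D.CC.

Answer: 303.00

Derivation:
After 1 (deposit($200)): balance=$300.00 total_interest=$0.00
After 2 (month_end (apply 1% monthly interest)): balance=$303.00 total_interest=$3.00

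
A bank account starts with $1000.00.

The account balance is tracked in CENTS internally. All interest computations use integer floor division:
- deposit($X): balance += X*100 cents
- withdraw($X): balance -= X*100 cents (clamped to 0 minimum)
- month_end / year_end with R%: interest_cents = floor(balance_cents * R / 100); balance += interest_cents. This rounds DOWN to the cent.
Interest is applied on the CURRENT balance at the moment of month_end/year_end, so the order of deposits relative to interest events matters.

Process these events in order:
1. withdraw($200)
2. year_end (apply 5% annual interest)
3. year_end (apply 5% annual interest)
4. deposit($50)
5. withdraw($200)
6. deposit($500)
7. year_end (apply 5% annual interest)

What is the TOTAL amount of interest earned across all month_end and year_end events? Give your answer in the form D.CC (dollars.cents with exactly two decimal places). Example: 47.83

After 1 (withdraw($200)): balance=$800.00 total_interest=$0.00
After 2 (year_end (apply 5% annual interest)): balance=$840.00 total_interest=$40.00
After 3 (year_end (apply 5% annual interest)): balance=$882.00 total_interest=$82.00
After 4 (deposit($50)): balance=$932.00 total_interest=$82.00
After 5 (withdraw($200)): balance=$732.00 total_interest=$82.00
After 6 (deposit($500)): balance=$1232.00 total_interest=$82.00
After 7 (year_end (apply 5% annual interest)): balance=$1293.60 total_interest=$143.60

Answer: 143.60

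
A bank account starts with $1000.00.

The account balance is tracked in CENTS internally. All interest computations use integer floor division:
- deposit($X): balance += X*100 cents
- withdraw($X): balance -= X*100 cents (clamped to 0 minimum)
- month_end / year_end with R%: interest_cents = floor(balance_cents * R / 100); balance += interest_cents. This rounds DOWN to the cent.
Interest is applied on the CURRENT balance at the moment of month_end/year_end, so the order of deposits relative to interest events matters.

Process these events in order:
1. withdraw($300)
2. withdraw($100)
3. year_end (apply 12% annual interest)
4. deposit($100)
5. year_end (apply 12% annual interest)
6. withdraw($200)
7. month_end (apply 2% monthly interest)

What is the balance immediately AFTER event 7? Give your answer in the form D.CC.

After 1 (withdraw($300)): balance=$700.00 total_interest=$0.00
After 2 (withdraw($100)): balance=$600.00 total_interest=$0.00
After 3 (year_end (apply 12% annual interest)): balance=$672.00 total_interest=$72.00
After 4 (deposit($100)): balance=$772.00 total_interest=$72.00
After 5 (year_end (apply 12% annual interest)): balance=$864.64 total_interest=$164.64
After 6 (withdraw($200)): balance=$664.64 total_interest=$164.64
After 7 (month_end (apply 2% monthly interest)): balance=$677.93 total_interest=$177.93

Answer: 677.93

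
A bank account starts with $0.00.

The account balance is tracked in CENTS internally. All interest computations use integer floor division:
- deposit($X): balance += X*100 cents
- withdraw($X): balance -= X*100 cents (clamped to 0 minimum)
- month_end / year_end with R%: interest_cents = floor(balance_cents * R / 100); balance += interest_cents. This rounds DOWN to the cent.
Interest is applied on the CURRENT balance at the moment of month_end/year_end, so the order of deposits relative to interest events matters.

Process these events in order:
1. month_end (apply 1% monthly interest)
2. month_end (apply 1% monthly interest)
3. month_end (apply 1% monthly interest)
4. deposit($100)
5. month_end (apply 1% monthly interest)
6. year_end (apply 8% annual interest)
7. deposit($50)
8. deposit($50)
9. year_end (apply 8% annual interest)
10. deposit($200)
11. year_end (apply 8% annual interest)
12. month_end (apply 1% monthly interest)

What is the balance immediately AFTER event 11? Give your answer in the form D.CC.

Answer: 459.86

Derivation:
After 1 (month_end (apply 1% monthly interest)): balance=$0.00 total_interest=$0.00
After 2 (month_end (apply 1% monthly interest)): balance=$0.00 total_interest=$0.00
After 3 (month_end (apply 1% monthly interest)): balance=$0.00 total_interest=$0.00
After 4 (deposit($100)): balance=$100.00 total_interest=$0.00
After 5 (month_end (apply 1% monthly interest)): balance=$101.00 total_interest=$1.00
After 6 (year_end (apply 8% annual interest)): balance=$109.08 total_interest=$9.08
After 7 (deposit($50)): balance=$159.08 total_interest=$9.08
After 8 (deposit($50)): balance=$209.08 total_interest=$9.08
After 9 (year_end (apply 8% annual interest)): balance=$225.80 total_interest=$25.80
After 10 (deposit($200)): balance=$425.80 total_interest=$25.80
After 11 (year_end (apply 8% annual interest)): balance=$459.86 total_interest=$59.86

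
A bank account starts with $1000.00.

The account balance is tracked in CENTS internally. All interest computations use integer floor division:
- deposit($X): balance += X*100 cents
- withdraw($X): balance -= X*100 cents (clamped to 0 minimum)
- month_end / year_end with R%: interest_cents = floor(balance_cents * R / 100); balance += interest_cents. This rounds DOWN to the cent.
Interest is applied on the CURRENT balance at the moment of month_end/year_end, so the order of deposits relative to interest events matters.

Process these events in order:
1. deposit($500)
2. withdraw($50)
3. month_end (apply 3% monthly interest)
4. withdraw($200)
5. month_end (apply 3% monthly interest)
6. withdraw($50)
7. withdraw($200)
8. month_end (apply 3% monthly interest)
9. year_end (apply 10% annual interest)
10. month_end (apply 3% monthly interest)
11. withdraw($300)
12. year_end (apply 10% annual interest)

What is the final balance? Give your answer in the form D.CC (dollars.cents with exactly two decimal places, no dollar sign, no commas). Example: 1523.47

Answer: 1059.31

Derivation:
After 1 (deposit($500)): balance=$1500.00 total_interest=$0.00
After 2 (withdraw($50)): balance=$1450.00 total_interest=$0.00
After 3 (month_end (apply 3% monthly interest)): balance=$1493.50 total_interest=$43.50
After 4 (withdraw($200)): balance=$1293.50 total_interest=$43.50
After 5 (month_end (apply 3% monthly interest)): balance=$1332.30 total_interest=$82.30
After 6 (withdraw($50)): balance=$1282.30 total_interest=$82.30
After 7 (withdraw($200)): balance=$1082.30 total_interest=$82.30
After 8 (month_end (apply 3% monthly interest)): balance=$1114.76 total_interest=$114.76
After 9 (year_end (apply 10% annual interest)): balance=$1226.23 total_interest=$226.23
After 10 (month_end (apply 3% monthly interest)): balance=$1263.01 total_interest=$263.01
After 11 (withdraw($300)): balance=$963.01 total_interest=$263.01
After 12 (year_end (apply 10% annual interest)): balance=$1059.31 total_interest=$359.31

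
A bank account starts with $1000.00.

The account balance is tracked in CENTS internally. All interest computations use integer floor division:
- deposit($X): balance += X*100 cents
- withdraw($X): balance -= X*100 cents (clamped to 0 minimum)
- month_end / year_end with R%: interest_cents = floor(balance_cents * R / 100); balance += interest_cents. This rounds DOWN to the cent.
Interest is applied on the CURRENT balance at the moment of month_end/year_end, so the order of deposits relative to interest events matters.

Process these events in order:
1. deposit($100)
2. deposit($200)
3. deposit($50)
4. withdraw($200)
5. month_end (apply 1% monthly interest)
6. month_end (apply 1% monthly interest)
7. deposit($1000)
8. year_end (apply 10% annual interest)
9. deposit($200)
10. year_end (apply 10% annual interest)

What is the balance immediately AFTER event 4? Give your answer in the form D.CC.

Answer: 1150.00

Derivation:
After 1 (deposit($100)): balance=$1100.00 total_interest=$0.00
After 2 (deposit($200)): balance=$1300.00 total_interest=$0.00
After 3 (deposit($50)): balance=$1350.00 total_interest=$0.00
After 4 (withdraw($200)): balance=$1150.00 total_interest=$0.00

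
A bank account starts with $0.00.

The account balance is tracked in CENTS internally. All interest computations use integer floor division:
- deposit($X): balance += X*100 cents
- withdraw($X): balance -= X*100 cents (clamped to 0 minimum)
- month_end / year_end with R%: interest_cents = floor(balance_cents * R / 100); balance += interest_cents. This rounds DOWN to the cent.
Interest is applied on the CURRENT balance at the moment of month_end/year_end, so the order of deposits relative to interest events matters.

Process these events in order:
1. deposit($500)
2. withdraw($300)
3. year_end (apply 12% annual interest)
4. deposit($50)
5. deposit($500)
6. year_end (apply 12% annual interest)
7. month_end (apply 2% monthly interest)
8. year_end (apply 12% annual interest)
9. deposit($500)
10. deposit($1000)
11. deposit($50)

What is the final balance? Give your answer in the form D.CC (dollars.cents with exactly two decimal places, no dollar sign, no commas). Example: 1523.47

After 1 (deposit($500)): balance=$500.00 total_interest=$0.00
After 2 (withdraw($300)): balance=$200.00 total_interest=$0.00
After 3 (year_end (apply 12% annual interest)): balance=$224.00 total_interest=$24.00
After 4 (deposit($50)): balance=$274.00 total_interest=$24.00
After 5 (deposit($500)): balance=$774.00 total_interest=$24.00
After 6 (year_end (apply 12% annual interest)): balance=$866.88 total_interest=$116.88
After 7 (month_end (apply 2% monthly interest)): balance=$884.21 total_interest=$134.21
After 8 (year_end (apply 12% annual interest)): balance=$990.31 total_interest=$240.31
After 9 (deposit($500)): balance=$1490.31 total_interest=$240.31
After 10 (deposit($1000)): balance=$2490.31 total_interest=$240.31
After 11 (deposit($50)): balance=$2540.31 total_interest=$240.31

Answer: 2540.31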